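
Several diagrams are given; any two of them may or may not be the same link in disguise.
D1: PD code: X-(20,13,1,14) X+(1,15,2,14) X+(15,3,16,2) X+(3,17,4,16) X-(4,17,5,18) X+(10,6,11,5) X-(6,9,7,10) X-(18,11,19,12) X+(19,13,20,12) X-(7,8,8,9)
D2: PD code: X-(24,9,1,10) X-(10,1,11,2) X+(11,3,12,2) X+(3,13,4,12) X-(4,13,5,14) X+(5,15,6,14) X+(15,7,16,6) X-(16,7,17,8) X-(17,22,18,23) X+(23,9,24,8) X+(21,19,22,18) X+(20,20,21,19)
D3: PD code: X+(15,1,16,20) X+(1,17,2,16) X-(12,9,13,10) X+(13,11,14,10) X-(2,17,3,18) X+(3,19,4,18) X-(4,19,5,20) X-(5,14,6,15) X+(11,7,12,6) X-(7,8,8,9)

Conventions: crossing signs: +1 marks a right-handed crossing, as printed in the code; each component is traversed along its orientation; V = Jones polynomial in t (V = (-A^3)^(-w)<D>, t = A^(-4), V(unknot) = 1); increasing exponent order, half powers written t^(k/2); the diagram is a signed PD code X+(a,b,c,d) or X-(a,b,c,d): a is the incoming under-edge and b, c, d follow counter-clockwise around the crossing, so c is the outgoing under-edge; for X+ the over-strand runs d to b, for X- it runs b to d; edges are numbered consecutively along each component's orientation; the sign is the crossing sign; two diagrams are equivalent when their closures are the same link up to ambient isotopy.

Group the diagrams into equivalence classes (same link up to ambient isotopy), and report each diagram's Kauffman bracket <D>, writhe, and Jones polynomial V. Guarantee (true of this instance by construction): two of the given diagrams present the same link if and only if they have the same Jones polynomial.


classes: {D1, D2, D3}
V(D1) = 1  [10 crossings, <D> = 1, w = 0]
V(D2) = 1  [12 crossings, <D> = A^6, w = +2]
D3 (bracket 1; 10 crossings at w = 0): V = 1
note: all 3 diagrams share one V(t), hence one class


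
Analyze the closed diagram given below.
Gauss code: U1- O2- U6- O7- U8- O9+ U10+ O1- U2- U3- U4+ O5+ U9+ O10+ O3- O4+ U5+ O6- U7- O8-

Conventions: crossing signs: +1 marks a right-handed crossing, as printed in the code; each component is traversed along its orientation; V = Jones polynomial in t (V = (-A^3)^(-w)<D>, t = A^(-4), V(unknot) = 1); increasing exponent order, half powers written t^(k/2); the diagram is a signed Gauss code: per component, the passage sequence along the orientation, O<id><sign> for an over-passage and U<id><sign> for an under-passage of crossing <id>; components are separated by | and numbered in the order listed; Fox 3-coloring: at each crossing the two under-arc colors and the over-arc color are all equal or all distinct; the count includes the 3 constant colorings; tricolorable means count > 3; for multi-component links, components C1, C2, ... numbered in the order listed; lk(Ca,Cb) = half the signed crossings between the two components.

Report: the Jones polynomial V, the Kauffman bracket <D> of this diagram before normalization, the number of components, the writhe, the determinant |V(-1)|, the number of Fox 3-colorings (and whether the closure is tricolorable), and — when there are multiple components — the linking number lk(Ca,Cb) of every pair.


V = -t^-6 + 2t^-5 - 4t^-4 + 5t^-3 - 4t^-2 + 5t^-1 - 3 + 2t - t^2
<D> = -A^-14 + 2A^-10 - 3A^-6 + 5A^-2 - 4A^2 + 5A^6 - 4A^10 + 2A^14 - A^18 (w = -2)
1 component over 10 crossings, w = -2
9 Fox colorings among 3^10, |V(-1)| = 27: tricolorable
why: |V(-1)| = 27: so tricolorable, since 3 divides 27


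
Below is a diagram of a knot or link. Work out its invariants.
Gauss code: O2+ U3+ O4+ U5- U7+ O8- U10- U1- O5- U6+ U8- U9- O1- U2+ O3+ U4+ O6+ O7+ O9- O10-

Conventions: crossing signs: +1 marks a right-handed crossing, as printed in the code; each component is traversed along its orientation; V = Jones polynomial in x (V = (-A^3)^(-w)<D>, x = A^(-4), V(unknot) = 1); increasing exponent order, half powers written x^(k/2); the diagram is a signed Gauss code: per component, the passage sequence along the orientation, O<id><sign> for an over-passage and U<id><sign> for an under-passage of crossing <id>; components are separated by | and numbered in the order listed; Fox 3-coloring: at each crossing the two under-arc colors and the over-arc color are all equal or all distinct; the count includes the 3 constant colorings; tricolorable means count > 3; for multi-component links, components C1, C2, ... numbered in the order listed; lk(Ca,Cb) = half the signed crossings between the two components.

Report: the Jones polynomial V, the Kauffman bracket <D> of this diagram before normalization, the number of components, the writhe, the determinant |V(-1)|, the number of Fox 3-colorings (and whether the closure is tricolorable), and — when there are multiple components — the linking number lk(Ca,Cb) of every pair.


V(x) = -x^-3 + x^-2 - x^-1 + 3 - x + x^2 - x^3
bracket: -A^-12 + A^-8 - A^-4 + 3 - A^4 + A^8 - A^12, w = 0
1 component, writhe 0, over 10 crossings
det 9, colorings 27 of 3^10 — tricolorable
observation: det 9 = |V(-1)|; divisible by 3, so tricolorable


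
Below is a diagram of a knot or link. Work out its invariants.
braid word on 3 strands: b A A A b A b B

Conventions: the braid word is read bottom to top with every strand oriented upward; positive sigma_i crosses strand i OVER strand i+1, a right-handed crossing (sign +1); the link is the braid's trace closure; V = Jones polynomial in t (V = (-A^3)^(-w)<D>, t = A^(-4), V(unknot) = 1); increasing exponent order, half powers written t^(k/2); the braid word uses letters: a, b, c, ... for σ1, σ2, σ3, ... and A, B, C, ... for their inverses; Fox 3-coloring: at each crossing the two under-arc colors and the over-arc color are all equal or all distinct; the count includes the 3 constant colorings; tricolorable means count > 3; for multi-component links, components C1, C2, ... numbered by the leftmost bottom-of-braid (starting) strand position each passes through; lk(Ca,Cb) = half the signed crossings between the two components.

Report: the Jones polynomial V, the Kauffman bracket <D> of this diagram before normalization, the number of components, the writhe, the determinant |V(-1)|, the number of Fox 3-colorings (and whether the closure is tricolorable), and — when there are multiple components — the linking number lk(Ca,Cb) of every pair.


V(t) = t^-5 - 2t^-4 + 2t^-3 - 2t^-2 + 2t^-1 - 1 + t
bracket: A^-10 - A^-6 + 2A^-2 - 2A^2 + 2A^6 - 2A^10 + A^14, w = -2
1 component, writhe -2, over 8 crossings
det 11, colorings 3 of 3^8 — not tricolorable
observation: the span of V is 6, forcing >= 6 crossings in any diagram


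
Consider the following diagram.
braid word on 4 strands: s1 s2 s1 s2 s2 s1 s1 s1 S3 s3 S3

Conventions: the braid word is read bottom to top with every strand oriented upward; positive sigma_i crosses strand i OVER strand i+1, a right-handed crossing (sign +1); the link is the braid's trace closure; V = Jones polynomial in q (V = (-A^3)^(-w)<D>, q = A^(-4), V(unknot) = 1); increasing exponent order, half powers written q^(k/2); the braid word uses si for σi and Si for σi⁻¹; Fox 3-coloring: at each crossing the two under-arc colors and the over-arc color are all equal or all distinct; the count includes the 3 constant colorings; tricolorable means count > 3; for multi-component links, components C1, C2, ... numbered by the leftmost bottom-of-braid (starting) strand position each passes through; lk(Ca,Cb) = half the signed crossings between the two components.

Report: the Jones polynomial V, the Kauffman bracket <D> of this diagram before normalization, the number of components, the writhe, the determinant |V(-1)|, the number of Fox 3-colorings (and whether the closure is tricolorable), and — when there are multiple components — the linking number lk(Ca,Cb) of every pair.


V = q^3 + q^5 - q^6 + q^7 - q^8 + q^9 - q^10
<D> = A^-19 - A^-15 + A^-11 - A^-7 + A^-3 - A - A^9 (w = +7)
1 component over 11 crossings, w = +7
3 Fox colorings among 3^11, |V(-1)| = 7: not tricolorable
why: w = +7 (over 11 crossings) is diagram-only; (-A^3)^(-7) removes it from V


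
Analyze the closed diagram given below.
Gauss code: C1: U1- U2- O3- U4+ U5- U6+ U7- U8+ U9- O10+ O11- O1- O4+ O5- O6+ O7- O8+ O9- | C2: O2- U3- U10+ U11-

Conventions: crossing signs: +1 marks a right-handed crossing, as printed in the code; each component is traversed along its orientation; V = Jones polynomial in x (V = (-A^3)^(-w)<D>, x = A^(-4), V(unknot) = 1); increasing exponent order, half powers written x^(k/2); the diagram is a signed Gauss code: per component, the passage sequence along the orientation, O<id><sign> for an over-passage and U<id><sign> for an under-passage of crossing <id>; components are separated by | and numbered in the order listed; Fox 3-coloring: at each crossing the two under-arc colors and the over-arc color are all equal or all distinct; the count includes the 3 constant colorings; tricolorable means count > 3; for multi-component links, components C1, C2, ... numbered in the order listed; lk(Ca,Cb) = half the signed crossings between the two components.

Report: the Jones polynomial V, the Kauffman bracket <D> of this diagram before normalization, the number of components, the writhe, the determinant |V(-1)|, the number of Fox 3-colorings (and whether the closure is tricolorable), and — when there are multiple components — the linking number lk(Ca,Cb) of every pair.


V = -x^(-5/2) - x^(-1/2)
<D> = A^-7 + A (w = -3)
2 components over 11 crossings, w = -3
lk(C1,C2): -1
3 Fox colorings among 3^11, |V(-1)| = 2: not tricolorable
why: the span of V is 2, within the link bound 11 + 2 - 1


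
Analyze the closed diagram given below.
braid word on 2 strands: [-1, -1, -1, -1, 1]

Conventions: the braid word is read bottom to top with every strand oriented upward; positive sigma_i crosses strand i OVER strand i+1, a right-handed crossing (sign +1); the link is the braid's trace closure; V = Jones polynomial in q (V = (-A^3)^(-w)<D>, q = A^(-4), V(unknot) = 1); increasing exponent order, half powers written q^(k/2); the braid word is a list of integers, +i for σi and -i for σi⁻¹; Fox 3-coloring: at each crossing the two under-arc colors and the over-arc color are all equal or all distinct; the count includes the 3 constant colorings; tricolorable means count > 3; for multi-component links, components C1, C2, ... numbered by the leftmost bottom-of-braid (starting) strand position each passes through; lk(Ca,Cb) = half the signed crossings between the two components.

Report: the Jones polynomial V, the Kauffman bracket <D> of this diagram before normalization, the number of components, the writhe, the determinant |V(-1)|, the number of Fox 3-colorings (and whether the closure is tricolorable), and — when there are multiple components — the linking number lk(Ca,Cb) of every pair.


V = -q^-4 + q^-3 + q^-1
<D> = -A^-5 - A^3 + A^7 (w = -3)
1 component over 5 crossings, w = -3
9 Fox colorings among 3^5, |V(-1)| = 3: tricolorable
why: the word shrinks to σ1⁻¹ σ1⁻¹ σ1⁻¹ after cancelling


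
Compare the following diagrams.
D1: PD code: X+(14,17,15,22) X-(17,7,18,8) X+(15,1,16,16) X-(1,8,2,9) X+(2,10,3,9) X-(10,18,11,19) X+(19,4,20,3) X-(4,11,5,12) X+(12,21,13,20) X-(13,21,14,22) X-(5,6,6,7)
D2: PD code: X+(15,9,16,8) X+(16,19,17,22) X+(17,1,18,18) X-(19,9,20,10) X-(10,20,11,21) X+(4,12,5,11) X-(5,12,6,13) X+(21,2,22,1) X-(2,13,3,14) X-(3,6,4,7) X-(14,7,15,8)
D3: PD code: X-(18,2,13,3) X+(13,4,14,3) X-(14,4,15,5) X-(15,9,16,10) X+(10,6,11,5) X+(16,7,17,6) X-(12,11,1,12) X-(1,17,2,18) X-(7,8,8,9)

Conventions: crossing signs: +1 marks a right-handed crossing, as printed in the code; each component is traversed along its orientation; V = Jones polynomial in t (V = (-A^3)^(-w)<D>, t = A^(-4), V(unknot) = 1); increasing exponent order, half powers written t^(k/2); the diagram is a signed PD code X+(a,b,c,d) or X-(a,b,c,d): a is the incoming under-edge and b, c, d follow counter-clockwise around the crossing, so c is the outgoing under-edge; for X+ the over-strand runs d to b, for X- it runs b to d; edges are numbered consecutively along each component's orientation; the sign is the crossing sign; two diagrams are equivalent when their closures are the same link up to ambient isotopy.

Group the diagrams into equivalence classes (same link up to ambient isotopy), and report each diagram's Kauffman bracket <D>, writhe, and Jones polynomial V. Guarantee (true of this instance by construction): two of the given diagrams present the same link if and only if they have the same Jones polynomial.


equivalence classes: {D1, D2} | {D3}
D1 (bracket A^-9 - A^-5 + 2A^-1 - A^3 + 2A^7 - A^11; 11 crossings at w = -1): V = t^(-7/2) - 2t^(-5/2) + t^(-3/2) - 2t^(-1/2) + t^(1/2) - t^(3/2)
D2 (bracket A^-9 - A^-5 + 2A^-1 - A^3 + 2A^7 - A^11; 11 crossings at w = -1): V = t^(-7/2) - 2t^(-5/2) + t^(-3/2) - 2t^(-1/2) + t^(1/2) - t^(3/2)
V(D3) = -t^(-5/2) - t^(-1/2)  (w -3, c 9, <D> = A^-7 + A)
observation: 2 classes among 3 diagrams; unequal V(t) rules out equality


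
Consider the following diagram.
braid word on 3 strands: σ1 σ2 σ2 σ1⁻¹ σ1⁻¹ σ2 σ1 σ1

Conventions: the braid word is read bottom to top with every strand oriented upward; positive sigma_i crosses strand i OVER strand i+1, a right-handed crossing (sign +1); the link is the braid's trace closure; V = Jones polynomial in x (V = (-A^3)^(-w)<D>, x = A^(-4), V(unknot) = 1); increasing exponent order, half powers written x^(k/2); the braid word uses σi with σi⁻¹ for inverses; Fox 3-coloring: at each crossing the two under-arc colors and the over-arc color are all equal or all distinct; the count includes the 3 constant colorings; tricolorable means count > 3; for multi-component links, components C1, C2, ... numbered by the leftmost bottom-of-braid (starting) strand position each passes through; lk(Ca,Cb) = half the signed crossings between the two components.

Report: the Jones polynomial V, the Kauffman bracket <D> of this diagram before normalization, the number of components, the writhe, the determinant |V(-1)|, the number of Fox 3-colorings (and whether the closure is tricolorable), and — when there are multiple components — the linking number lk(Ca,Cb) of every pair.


V = 2x - 2x^2 + 3x^3 - 3x^4 + 2x^5 - 2x^6 + x^7
<D> = A^-16 - 2A^-12 + 2A^-8 - 3A^-4 + 3 - 2A^4 + 2A^8 (w = +4)
1 component over 8 crossings, w = +4
9 Fox colorings among 3^8, |V(-1)| = 15: tricolorable
why: the span of V is 6, forcing >= 6 crossings in any diagram


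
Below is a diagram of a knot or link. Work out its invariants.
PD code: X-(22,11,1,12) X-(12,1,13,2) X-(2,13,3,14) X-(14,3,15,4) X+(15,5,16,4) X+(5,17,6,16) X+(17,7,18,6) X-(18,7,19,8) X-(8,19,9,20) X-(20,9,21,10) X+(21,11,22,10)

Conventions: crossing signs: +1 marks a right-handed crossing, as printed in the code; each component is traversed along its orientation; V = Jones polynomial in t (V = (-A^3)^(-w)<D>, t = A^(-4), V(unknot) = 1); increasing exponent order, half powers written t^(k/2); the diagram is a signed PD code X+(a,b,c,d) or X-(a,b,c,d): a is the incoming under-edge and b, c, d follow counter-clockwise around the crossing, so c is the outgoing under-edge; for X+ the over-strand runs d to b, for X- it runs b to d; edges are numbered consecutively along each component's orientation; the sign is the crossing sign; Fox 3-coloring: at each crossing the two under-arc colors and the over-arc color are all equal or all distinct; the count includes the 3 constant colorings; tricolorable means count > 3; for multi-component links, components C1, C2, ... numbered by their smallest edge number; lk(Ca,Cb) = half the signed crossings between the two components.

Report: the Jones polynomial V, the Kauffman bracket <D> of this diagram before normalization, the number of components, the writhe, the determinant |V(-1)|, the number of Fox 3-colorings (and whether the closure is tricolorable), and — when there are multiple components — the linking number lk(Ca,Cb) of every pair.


V = -t^-4 + t^-3 + t^-1
<D> = -A^-5 - A^3 + A^7 (w = -3)
1 component over 11 crossings, w = -3
9 Fox colorings among 3^11, |V(-1)| = 3: tricolorable
why: w = -3 (over 11 crossings) is diagram-only; (-A^3)^(3) removes it from V


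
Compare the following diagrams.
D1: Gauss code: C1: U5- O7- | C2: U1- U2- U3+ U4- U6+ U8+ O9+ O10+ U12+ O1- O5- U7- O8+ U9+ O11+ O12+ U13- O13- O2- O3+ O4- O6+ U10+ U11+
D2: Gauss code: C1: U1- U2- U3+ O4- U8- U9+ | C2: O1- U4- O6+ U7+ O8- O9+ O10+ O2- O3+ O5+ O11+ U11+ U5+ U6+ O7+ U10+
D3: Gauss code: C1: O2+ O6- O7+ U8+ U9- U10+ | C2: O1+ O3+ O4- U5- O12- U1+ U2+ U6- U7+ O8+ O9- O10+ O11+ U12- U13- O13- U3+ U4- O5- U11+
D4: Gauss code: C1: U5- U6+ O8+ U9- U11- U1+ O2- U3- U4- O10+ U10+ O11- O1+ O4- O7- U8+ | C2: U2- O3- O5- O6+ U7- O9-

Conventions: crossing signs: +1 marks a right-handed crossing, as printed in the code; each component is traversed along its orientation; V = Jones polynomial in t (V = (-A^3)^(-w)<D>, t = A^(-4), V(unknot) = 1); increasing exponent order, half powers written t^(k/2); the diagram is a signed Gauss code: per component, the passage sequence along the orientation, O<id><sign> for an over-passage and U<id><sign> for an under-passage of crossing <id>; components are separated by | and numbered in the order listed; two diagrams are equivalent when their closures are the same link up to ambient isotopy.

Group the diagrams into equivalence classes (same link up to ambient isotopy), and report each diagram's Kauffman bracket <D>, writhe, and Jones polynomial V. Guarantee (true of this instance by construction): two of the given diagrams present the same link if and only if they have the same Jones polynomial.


grouping into links: {D1, D2} | {D3} | {D4}
V(D1) = -t^(-3/2) - 2t^(1/2) + t^(3/2) - t^(5/2) + t^(7/2)  (w +1, c 13, <D> = -A^-11 + A^-7 - A^-3 + 2A + A^9)
V(D2) = -t^(-3/2) - 2t^(1/2) + t^(3/2) - t^(5/2) + t^(7/2)  [11 crossings, <D> = -A^-5 + A^-1 - A^3 + 2A^7 + A^15, w = +3]
V(D3) = -t^(-3/2) + t^(-1/2) - 2t^(1/2) + 2t^(3/2) - 2t^(5/2) + t^(7/2) - t^(9/2)  [13 crossings, <D> = A^-15 - A^-11 + 2A^-7 - 2A^-3 + 2A - A^5 + A^9, w = +1]
V(D4) = -t^(-11/2) + t^(-9/2) - t^(-7/2) - t^(-3/2)  (w -3, c 11, <D> = A^-3 + A^5 - A^9 + A^13)
why: 3 classes among 4 diagrams; unequal V(t) rules out equality


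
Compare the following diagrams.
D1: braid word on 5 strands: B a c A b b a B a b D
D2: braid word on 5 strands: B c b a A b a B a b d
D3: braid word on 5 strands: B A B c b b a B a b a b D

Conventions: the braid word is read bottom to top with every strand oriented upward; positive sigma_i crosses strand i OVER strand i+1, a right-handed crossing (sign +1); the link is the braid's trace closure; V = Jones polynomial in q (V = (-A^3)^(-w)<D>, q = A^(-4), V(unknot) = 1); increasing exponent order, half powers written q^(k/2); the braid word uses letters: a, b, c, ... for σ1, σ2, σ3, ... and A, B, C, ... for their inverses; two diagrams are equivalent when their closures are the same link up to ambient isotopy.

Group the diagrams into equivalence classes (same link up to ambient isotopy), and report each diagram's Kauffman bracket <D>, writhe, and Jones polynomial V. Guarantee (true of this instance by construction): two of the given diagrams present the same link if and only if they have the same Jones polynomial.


classes: {D1, D2, D3}
V(D1) = -q^(1/2) + q^(3/2) - q^(5/2) - q^(9/2)  [11 crossings, <D> = A^-9 + A^-1 - A^3 + A^7, w = +3]
V(D2) = -q^(1/2) + q^(3/2) - q^(5/2) - q^(9/2)  (w +5, c 11, <D> = A^-3 + A^5 - A^9 + A^13)
V(D3) = -q^(1/2) + q^(3/2) - q^(5/2) - q^(9/2)  [13 crossings, <D> = A^-9 + A^-1 - A^3 + A^7, w = +3]
note: one V(q) for all 3 diagrams — one class (guaranteed)


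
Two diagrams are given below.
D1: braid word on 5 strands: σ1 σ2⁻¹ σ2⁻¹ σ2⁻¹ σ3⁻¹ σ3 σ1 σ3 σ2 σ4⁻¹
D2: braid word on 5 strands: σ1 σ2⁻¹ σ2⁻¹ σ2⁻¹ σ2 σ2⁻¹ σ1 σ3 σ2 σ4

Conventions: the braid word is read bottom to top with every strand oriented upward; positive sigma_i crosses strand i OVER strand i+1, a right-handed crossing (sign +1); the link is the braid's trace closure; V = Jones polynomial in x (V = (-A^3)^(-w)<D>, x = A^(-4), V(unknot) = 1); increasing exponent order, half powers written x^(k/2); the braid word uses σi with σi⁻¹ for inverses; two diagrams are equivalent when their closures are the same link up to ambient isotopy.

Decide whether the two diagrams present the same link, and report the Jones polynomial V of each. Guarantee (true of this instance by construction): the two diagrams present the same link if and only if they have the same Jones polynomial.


equivalent: yes
V(D1) = 1  (w 0, c 10, <D> = 1)
D2 (bracket A^6; 10 crossings at w = +2): V = 1
why: D2 (10 crossings) and D1 (10) are Markov-related braid presentations


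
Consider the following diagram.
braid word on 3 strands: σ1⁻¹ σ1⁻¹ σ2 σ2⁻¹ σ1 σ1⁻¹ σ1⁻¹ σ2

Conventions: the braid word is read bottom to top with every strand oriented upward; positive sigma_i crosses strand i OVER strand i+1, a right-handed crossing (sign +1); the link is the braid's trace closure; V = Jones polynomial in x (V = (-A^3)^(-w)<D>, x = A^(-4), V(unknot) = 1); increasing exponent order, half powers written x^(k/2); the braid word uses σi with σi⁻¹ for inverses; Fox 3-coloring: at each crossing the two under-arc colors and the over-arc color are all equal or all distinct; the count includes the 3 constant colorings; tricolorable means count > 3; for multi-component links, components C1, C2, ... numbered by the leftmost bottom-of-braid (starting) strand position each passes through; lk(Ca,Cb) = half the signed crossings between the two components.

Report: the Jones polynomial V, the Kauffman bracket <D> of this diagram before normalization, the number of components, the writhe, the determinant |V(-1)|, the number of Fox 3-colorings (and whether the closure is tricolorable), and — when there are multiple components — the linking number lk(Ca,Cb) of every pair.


V = -x^-4 + x^-3 + x^-1
<D> = A^-2 + A^6 - A^10 (w = -2)
1 component over 8 crossings, w = -2
9 Fox colorings among 3^8, |V(-1)| = 3: tricolorable
why: w = -2 (over 8 crossings) is diagram-only; (-A^3)^(2) removes it from V


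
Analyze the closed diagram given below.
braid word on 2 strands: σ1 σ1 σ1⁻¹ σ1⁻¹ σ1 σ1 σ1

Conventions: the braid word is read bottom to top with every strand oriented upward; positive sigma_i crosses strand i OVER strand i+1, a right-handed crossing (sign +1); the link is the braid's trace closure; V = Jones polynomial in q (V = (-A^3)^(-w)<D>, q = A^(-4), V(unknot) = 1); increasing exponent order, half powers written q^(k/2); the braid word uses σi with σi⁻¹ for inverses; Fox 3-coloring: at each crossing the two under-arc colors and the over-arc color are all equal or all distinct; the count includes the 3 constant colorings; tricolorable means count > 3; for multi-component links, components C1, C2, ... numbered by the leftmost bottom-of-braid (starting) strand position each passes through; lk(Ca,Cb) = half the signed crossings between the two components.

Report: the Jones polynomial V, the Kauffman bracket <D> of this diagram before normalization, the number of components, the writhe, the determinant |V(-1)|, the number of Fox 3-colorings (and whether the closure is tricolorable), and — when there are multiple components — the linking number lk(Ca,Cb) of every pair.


Jones polynomial: V(q) = q + q^3 - q^4
<D> = A^-7 - A^-3 - A^5; writhe +3
components 1, writhe +3 (7 crossings)
3-colorings: 9 of 3^7, det 3 — tricolorable
note: |V(-1)| = 3: so tricolorable, since 3 divides 3


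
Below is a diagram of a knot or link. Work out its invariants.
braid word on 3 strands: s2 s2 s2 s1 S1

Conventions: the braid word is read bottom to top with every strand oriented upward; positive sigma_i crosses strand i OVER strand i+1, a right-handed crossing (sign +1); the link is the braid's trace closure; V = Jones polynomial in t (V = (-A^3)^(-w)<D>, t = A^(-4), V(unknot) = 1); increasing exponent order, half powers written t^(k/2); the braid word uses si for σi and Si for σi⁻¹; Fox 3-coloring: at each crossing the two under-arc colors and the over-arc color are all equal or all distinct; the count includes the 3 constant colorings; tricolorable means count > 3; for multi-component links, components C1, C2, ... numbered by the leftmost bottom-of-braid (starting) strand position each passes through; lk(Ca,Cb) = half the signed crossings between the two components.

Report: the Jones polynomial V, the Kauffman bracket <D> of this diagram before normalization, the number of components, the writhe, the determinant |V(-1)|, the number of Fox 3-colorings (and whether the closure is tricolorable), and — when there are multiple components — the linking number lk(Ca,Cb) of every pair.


V(t) = -t^(1/2) - t^(3/2) - t^(5/2) + t^(9/2)
bracket: -A^-9 + A^-1 + A^3 + A^7, w = +3
2 components, writhe +3, over 5 crossings
lk(C1,C2) = 0
det 0, colorings 27 of 3^6 — tricolorable
observation: summing lk over 1 pair gives 0


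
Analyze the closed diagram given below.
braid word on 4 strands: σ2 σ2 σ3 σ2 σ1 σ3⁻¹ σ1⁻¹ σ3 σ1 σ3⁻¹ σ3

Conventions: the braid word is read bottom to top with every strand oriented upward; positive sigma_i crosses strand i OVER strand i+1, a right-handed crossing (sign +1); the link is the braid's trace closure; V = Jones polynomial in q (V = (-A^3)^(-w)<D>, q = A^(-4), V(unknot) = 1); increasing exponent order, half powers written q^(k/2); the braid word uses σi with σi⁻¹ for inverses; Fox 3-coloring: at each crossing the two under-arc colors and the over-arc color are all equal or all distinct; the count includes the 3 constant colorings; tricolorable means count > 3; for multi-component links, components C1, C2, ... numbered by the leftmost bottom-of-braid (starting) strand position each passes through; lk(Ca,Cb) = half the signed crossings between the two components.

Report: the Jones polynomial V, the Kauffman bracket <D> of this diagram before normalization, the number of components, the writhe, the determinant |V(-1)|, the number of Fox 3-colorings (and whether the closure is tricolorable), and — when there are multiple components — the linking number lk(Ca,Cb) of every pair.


V(q) = q + q^3 - q^4
bracket: A^-1 - A^3 - A^11, w = +5
1 component, writhe +5, over 11 crossings
det 3, colorings 9 of 3^11 — tricolorable
observation: w = +5 shifts under R1 moves; the (-A^3)^(-5) factor cancels that in V


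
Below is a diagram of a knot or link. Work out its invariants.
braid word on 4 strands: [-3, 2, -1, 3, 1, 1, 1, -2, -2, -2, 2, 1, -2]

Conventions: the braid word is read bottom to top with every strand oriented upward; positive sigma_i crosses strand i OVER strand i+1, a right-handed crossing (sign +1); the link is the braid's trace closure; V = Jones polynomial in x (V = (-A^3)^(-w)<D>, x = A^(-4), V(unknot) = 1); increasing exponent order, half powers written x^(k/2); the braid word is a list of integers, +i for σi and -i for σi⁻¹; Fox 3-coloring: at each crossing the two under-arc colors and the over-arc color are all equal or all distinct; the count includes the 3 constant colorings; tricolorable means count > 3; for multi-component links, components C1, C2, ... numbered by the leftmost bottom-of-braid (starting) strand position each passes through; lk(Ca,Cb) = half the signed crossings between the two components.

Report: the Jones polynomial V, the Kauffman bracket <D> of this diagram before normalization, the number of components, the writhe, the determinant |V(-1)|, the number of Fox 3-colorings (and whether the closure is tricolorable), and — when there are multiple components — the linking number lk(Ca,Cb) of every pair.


V(x) = -x^-3 + 2x^-2 - 2x^-1 + 3 - 2x + 2x^2 - x^3
bracket: A^-9 - 2A^-5 + 2A^-1 - 3A^3 + 2A^7 - 2A^11 + A^15, w = +1
1 component, writhe +1, over 13 crossings
det 13, colorings 3 of 3^13 — not tricolorable
observation: V is palindromic (span 6, det 13): x -> 1/x fixes it; necessary, not sufficient, for amphichirality


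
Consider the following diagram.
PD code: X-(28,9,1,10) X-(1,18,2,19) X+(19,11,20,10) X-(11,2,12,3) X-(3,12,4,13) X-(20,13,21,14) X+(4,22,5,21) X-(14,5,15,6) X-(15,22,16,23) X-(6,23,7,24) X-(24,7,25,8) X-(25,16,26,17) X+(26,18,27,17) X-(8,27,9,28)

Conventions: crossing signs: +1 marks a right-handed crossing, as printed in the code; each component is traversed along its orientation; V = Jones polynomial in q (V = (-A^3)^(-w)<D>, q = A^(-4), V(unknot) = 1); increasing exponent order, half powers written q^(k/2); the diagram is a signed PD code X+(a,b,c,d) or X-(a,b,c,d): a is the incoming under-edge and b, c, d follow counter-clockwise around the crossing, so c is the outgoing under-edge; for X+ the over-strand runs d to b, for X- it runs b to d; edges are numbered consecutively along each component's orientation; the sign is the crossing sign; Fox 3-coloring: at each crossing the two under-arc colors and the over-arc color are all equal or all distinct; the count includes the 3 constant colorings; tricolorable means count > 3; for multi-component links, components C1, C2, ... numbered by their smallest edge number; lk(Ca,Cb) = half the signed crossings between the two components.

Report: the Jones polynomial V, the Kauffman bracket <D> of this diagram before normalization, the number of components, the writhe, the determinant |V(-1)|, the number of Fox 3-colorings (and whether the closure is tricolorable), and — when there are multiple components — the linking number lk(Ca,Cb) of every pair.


Jones polynomial: V(q) = -q^-8 + q^-5 + q^-3
<D> = A^-12 + A^-4 - A^8; writhe -8
components 1, writhe -8 (14 crossings)
3-colorings: 9 of 3^14, det 3 — tricolorable
note: the span of V is 5, forcing >= 5 crossings in any diagram


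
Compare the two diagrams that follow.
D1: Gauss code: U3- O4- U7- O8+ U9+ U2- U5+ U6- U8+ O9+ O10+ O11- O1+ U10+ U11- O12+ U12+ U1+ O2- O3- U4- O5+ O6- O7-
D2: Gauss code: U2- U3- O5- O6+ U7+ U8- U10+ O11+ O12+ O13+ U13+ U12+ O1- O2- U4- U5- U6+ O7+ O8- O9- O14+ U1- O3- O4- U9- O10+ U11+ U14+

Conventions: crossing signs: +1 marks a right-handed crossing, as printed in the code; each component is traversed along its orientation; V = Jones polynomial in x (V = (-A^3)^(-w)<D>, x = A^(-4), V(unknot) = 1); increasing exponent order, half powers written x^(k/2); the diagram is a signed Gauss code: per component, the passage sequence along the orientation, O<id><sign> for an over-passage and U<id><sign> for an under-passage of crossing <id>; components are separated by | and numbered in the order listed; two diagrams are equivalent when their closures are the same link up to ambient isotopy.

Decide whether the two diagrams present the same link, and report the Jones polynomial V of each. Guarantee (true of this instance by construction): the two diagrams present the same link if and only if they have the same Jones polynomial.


equivalent: yes
D1 (bracket A^4 + A^12 - A^16; 12 crossings at w = 0): V = -x^-4 + x^-3 + x^-1
V(D2) = -x^-4 + x^-3 + x^-1  (w 0, c 14, <D> = A^4 + A^12 - A^16)
key observation: one V(x) for all 2 diagrams — one class (guaranteed)


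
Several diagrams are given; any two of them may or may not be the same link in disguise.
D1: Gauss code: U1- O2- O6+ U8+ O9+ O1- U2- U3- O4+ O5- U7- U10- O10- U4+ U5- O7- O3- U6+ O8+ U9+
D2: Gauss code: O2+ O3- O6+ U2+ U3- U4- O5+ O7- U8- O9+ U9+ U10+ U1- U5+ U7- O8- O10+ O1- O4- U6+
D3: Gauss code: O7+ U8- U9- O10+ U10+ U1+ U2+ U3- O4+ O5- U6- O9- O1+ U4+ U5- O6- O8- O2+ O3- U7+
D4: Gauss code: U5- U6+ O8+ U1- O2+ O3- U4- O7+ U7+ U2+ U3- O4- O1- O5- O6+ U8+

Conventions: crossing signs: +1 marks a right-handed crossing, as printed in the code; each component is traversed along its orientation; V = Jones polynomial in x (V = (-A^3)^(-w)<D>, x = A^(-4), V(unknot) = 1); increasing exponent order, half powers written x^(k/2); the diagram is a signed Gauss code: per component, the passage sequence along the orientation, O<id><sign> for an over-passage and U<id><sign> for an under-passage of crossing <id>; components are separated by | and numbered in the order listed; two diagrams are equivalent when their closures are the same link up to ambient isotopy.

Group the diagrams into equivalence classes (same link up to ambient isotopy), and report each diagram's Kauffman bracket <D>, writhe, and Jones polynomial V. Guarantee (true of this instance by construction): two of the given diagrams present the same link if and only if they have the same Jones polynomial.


equivalence classes: {D1, D2, D3, D4}
D1 (bracket A^-6; 10 crossings at w = -2): V = 1
V(D2) = 1  (w 0, c 10, <D> = 1)
V(D3) = 1  [10 crossings, <D> = 1, w = 0]
V(D4) = 1  [8 crossings, <D> = 1, w = 0]
key observation: one V(x) for all 4 diagrams — one class (guaranteed)


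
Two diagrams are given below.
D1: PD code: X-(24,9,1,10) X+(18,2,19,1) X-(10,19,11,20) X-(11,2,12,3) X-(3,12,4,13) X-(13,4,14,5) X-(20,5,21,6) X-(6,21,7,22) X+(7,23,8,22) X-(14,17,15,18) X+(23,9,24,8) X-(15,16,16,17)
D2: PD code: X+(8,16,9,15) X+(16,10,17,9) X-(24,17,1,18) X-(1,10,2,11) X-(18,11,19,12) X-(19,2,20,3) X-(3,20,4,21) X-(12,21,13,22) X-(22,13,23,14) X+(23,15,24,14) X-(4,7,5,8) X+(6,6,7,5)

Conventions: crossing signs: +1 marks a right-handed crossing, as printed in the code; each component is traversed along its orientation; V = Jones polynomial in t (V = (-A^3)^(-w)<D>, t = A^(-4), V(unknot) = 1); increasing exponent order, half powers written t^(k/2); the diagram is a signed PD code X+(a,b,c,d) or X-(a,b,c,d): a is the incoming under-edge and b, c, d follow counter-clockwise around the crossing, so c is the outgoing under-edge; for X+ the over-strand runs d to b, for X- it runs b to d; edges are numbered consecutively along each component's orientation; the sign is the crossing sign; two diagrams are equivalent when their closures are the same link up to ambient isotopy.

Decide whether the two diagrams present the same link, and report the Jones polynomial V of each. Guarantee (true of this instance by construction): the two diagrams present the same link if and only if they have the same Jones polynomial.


equivalent: yes
D1 (bracket A^-14 - A^-10 + 2A^-6 - A^-2 + A^2 - A^6; 12 crossings at w = -6): V = -t^-6 + t^-5 - t^-4 + 2t^-3 - t^-2 + t^-1
V(D2) = -t^-6 + t^-5 - t^-4 + 2t^-3 - t^-2 + t^-1  (w -4, c 12, <D> = A^-8 - A^-4 + 2 - A^4 + A^8 - A^12)
key observation: all 2 diagrams share one V(t), hence one class


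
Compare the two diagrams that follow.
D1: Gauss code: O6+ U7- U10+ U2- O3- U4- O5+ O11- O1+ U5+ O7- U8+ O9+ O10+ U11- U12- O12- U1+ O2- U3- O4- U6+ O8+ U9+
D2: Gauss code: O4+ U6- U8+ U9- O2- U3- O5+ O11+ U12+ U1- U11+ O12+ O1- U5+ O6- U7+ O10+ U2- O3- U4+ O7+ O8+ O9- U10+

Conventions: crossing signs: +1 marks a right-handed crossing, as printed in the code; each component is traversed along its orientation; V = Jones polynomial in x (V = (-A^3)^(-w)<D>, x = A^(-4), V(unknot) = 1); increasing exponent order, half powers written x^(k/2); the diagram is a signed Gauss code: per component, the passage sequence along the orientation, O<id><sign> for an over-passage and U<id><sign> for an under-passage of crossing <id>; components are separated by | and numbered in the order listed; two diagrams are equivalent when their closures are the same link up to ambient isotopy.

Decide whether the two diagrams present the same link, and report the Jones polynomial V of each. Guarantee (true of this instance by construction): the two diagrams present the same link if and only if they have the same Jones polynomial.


equivalent: yes
V(D1) = -x^-3 + 2x^-2 - 2x^-1 + 3 - 2x + 2x^2 - x^3  (w 0, c 12, <D> = -A^-12 + 2A^-8 - 2A^-4 + 3 - 2A^4 + 2A^8 - A^12)
D2 (bracket -A^-6 + 2A^-2 - 2A^2 + 3A^6 - 2A^10 + 2A^14 - A^18; 12 crossings at w = +2): V = -x^-3 + 2x^-2 - 2x^-1 + 3 - 2x + 2x^2 - x^3
why: from 12 to 12 crossings by R-moves: one link, two diagrams


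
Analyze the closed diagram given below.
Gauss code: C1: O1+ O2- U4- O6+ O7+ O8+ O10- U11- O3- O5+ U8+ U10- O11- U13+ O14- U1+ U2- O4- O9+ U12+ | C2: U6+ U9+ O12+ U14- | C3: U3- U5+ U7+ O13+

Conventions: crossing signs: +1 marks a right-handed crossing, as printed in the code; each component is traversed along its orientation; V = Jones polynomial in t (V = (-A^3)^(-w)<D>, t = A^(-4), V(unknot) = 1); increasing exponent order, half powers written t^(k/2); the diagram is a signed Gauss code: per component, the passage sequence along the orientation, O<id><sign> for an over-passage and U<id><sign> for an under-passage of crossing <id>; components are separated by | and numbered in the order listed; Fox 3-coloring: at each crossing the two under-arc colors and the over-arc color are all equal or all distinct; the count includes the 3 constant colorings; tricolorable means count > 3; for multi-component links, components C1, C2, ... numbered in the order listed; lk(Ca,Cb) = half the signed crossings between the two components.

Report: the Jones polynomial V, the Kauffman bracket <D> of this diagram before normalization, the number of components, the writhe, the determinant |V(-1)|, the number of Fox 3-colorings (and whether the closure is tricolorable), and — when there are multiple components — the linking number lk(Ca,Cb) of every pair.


Jones polynomial: V(t) = t + 2t^3 + t^5
<D> = A^-14 + 2A^-6 + A^2; writhe +2
components 3, writhe +2 (14 crossings)
linking number lk(C1,C2) = +1
lk(C1,C3): +1
lk(C2,C3) = 0
3-colorings: 3 of 3^14, det 4 — not tricolorable
note: summing lk over 3 pairs gives +2


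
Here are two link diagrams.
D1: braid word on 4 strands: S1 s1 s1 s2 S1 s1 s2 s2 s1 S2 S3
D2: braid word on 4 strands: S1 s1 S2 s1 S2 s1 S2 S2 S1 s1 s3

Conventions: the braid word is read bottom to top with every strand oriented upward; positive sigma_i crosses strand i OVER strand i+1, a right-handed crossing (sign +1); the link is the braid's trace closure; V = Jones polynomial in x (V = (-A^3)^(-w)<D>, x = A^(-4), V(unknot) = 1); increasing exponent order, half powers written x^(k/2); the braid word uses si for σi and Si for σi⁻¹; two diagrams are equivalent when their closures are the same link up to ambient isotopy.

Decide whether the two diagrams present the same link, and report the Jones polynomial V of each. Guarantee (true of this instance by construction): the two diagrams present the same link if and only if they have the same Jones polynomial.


same link: no
V(D1) = x - x^2 + 2x^3 - x^4 + x^5 - x^6  [11 crossings, <D> = A^-15 - A^-11 + A^-7 - 2A^-3 + A - A^5, w = +3]
V(D2) = x^-5 - 2x^-4 + 2x^-3 - 2x^-2 + 2x^-1 - 1 + x  [11 crossings, <D> = -A^-7 + A^-3 - 2A + 2A^5 - 2A^9 + 2A^13 - A^17, w = -1]
insight: V(x) takes 2 values over 2 diagrams, fixing the grouping


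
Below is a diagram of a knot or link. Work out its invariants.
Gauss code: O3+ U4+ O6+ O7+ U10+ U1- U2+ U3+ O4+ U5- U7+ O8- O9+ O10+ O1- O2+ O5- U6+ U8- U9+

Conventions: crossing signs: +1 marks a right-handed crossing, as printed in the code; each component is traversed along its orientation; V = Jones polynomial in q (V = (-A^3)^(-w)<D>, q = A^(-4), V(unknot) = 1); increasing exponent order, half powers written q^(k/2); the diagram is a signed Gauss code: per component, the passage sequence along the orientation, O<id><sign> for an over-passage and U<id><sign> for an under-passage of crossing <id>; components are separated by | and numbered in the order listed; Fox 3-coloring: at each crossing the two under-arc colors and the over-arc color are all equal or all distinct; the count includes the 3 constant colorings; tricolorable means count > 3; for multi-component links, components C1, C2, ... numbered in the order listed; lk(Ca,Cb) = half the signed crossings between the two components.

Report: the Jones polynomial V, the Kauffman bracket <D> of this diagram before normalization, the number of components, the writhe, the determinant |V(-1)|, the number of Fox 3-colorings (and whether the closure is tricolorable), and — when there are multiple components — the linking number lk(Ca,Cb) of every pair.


V(q) = q - q^2 + 2q^3 - q^4 + q^5 - q^6
bracket: -A^-12 + A^-8 - A^-4 + 2 - A^4 + A^8, w = +4
1 component, writhe +4, over 10 crossings
det 7, colorings 3 of 3^10 — not tricolorable
observation: the span of V is 5, forcing >= 5 crossings in any diagram


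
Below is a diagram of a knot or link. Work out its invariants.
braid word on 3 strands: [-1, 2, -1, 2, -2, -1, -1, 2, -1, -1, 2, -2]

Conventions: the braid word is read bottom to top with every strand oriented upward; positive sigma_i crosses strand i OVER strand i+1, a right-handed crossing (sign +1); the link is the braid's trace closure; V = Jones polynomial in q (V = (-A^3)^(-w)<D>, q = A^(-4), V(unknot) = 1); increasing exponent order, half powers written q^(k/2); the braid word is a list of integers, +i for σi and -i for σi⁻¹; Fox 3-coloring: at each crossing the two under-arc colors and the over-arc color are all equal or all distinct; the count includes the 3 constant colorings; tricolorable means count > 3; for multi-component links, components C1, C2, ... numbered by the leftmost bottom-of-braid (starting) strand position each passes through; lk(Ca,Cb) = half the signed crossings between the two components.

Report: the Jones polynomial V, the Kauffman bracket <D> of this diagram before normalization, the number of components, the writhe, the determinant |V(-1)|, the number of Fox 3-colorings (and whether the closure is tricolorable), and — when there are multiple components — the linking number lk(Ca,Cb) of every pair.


V(q) = q^-8 - 2q^-7 + 3q^-6 - 4q^-5 + 3q^-4 - 3q^-3 + 3q^-2 - q^-1 + 1
bracket: A^-12 - A^-8 + 3A^-4 - 3 + 3A^4 - 4A^8 + 3A^12 - 2A^16 + A^20, w = -4
1 component, writhe -4, over 12 crossings
det 21, colorings 9 of 3^12 — tricolorable
observation: the span of V is 8, forcing >= 8 crossings in any diagram
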